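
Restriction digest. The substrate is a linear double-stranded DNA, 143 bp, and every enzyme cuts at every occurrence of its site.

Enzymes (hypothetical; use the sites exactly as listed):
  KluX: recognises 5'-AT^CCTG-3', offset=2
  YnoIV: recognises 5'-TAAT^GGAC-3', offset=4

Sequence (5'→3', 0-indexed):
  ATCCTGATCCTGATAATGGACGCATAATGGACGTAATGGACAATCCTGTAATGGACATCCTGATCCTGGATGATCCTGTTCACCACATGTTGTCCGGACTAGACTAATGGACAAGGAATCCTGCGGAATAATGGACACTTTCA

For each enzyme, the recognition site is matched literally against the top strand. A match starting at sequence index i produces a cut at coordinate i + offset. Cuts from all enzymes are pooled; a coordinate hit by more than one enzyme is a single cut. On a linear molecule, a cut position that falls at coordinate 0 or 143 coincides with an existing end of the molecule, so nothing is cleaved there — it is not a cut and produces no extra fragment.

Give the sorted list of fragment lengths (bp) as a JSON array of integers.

Scan for sites:
  KluX ATCCTG/2: at [0, 6, 42, 56, 62, 72, 117] ⇒ [2, 8, 44, 58, 64, 74, 119]
  YnoIV TAATGGAC/4: at [13, 24, 33, 48, 104, 128] ⇒ [17, 28, 37, 52, 108, 132]

All cut coordinates (distinct, sorted): [2, 8, 17, 28, 37, 44, 52, 58, 64, 74, 108, 119, 132]

Fragments:
  [0,2): 2 bp
  [2,8): 6 bp
  [8,17): 9 bp
  [17,28): 11 bp
  [28,37): 9 bp
  [37,44): 7 bp
  [44,52): 8 bp
  [52,58): 6 bp
  [58,64): 6 bp
  [64,74): 10 bp
  [74,108): 34 bp
  [108,119): 11 bp
  [119,132): 13 bp
  [132,143): 11 bp

[2,6,6,6,7,8,9,9,10,11,11,11,13,34]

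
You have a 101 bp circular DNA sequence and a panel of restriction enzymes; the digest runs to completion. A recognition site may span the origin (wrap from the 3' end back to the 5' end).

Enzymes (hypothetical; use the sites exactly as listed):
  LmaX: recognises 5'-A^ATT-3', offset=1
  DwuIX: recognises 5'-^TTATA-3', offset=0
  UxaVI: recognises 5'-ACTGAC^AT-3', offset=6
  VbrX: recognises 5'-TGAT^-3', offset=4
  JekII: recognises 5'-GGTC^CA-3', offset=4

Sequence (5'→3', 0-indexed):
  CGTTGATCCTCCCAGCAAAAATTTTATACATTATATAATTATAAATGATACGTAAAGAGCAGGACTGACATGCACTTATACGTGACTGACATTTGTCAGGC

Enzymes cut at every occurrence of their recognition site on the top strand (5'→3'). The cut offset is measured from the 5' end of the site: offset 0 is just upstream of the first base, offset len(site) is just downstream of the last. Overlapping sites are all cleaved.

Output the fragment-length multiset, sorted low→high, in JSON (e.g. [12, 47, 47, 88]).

[1,3,6,7,7,11,13,15,18,20]

Per-enzyme occurrences:
  LmaX (AATT, off=1): starts [19, 36] → cuts [20, 37]
  DwuIX (TTATA, off=0): starts [23, 30, 38, 75] → cuts [23, 30, 38, 75]
  UxaVI (ACTGACAT, off=6): starts [63, 84] → cuts [69, 90]
  VbrX (TGAT, off=4): starts [3, 45] → cuts [7, 49]
  JekII (GGTCCA, off=4): no sites

Pooled cuts: [7, 20, 23, 30, 37, 38, 49, 69, 75, 90]

Fragments:
  7→20: 13 bp
  20→23: 3 bp
  23→30: 7 bp
  30→37: 7 bp
  37→38: 1 bp
  38→49: 11 bp
  49→69: 20 bp
  69→75: 6 bp
  75→90: 15 bp
  90→7 (wrap): 101-90+7 = 18 bp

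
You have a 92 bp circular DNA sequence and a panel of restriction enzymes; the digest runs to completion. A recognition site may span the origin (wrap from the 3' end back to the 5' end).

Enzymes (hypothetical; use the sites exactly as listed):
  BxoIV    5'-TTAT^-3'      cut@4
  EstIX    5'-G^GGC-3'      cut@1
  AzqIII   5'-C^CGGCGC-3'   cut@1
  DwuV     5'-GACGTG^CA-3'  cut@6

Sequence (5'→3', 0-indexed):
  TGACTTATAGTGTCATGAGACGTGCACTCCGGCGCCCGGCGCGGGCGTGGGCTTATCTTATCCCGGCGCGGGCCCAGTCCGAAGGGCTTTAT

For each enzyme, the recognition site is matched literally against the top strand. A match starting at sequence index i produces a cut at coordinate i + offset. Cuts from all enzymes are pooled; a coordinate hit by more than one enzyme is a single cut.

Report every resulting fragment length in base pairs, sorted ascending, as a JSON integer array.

Scan for sites:
  BxoIV (TTAT, off=4): starts [4, 52, 57, 88] → cuts [0, 8, 56, 61]
  EstIX (GGGC, off=1): starts [42, 48, 69, 83] → cuts [43, 49, 70, 84]
  AzqIII (CCGGCGC, off=1): starts [28, 35, 62] → cuts [29, 36, 63]
  DwuV (GACGTGCA, off=6): starts [18] → cuts [24]

All cut coordinates (distinct, sorted): [0, 8, 24, 29, 36, 43, 49, 56, 61, 63, 70, 84]

Fragments:
  0→8: 8 bp
  8→24: 16 bp
  24→29: 5 bp
  29→36: 7 bp
  36→43: 7 bp
  43→49: 6 bp
  49→56: 7 bp
  56→61: 5 bp
  61→63: 2 bp
  63→70: 7 bp
  70→84: 14 bp
  84→0 (wrap): 92-84+0 = 8 bp

[2,5,5,6,7,7,7,7,8,8,14,16]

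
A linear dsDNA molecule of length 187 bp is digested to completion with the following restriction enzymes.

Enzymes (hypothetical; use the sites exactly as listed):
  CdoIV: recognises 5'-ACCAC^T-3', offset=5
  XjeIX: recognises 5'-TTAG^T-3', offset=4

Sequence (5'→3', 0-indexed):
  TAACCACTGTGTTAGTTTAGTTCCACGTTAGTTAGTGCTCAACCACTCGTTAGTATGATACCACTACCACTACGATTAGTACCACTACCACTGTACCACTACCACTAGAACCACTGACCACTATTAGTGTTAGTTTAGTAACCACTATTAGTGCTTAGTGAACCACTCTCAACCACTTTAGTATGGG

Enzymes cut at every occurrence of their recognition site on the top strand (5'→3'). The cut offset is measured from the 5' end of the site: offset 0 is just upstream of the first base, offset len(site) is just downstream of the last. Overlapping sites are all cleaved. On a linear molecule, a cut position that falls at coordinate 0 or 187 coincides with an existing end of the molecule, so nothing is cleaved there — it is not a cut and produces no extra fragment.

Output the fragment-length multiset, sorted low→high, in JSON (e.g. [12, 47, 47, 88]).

[4,5,5,5,6,6,6,6,6,6,6,6,7,7,7,7,7,8,8,8,9,9,10,11,11,11]

Scan for sites:
  CdoIV (ACCACT, off=5): starts [2, 41, 59, 65, 80, 86, 94, 100, 109, 116, 140, 161, 171] → cuts [7, 46, 64, 70, 85, 91, 99, 105, 114, 121, 145, 166, 176]
  XjeIX (TTAGT, off=4): starts [11, 16, 27, 31, 49, 75, 123, 129, 134, 147, 154, 177] → cuts [15, 20, 31, 35, 53, 79, 127, 133, 138, 151, 158, 181]

All cut coordinates (distinct, sorted): [7, 15, 20, 31, 35, 46, 53, 64, 70, 79, 85, 91, 99, 105, 114, 121, 127, 133, 138, 145, 151, 158, 166, 176, 181]

Fragment lengths:
  [0,7): 7 bp
  [7,15): 8 bp
  [15,20): 5 bp
  [20,31): 11 bp
  [31,35): 4 bp
  [35,46): 11 bp
  [46,53): 7 bp
  [53,64): 11 bp
  [64,70): 6 bp
  [70,79): 9 bp
  [79,85): 6 bp
  [85,91): 6 bp
  [91,99): 8 bp
  [99,105): 6 bp
  [105,114): 9 bp
  [114,121): 7 bp
  [121,127): 6 bp
  [127,133): 6 bp
  [133,138): 5 bp
  [138,145): 7 bp
  [145,151): 6 bp
  [151,158): 7 bp
  [158,166): 8 bp
  [166,176): 10 bp
  [176,181): 5 bp
  [181,187): 6 bp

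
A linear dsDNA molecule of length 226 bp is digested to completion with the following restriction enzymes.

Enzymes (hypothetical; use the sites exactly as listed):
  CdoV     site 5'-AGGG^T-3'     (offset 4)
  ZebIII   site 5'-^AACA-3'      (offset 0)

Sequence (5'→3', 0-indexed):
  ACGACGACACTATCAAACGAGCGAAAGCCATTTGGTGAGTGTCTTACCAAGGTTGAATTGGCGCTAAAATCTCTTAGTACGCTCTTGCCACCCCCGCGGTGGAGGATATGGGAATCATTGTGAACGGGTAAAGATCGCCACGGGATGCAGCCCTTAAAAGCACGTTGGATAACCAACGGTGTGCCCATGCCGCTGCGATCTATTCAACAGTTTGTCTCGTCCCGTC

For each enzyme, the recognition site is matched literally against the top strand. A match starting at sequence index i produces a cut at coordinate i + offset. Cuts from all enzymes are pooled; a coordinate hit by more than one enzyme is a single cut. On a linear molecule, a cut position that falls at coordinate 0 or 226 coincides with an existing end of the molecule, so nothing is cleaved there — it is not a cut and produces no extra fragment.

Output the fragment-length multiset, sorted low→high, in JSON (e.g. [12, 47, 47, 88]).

Site scan:
  CdoV (AGGGT, off=4): no sites
  ZebIII AACA/0: at [205] ⇒ [205]

Pooled cuts: [205]

Fragments:
  [0,205): 205 bp
  [205,226): 21 bp

[21,205]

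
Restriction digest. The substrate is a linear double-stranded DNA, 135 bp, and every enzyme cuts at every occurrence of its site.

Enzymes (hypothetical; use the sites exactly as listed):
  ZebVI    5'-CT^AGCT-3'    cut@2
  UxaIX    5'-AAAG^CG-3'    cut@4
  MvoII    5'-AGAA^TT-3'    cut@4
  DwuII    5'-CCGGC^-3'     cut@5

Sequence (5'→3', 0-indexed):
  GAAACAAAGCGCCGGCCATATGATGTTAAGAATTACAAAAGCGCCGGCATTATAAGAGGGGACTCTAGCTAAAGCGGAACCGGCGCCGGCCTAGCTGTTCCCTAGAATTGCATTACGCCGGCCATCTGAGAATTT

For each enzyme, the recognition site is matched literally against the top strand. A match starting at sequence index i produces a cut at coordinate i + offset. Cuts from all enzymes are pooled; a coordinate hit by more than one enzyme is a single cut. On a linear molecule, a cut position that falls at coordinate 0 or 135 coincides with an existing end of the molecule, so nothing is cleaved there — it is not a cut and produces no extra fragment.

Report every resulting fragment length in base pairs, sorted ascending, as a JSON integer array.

Per-enzyme occurrences:
  ZebVI (CTAGCT, off=2): starts [64, 90] → cuts [66, 92]
  UxaIX (AAAGCG, off=4): starts [5, 37, 70] → cuts [9, 41, 74]
  MvoII (AGAATT, off=4): starts [28, 103, 128] → cuts [32, 107, 132]
  DwuII (CCGGC, off=5): starts [11, 43, 79, 85, 117] → cuts [16, 48, 84, 90, 122]

Pooled cuts: [9, 16, 32, 41, 48, 66, 74, 84, 90, 92, 107, 122, 132]

Fragment lengths:
  [0,9): 9 bp
  [9,16): 7 bp
  [16,32): 16 bp
  [32,41): 9 bp
  [41,48): 7 bp
  [48,66): 18 bp
  [66,74): 8 bp
  [74,84): 10 bp
  [84,90): 6 bp
  [90,92): 2 bp
  [92,107): 15 bp
  [107,122): 15 bp
  [122,132): 10 bp
  [132,135): 3 bp

[2,3,6,7,7,8,9,9,10,10,15,15,16,18]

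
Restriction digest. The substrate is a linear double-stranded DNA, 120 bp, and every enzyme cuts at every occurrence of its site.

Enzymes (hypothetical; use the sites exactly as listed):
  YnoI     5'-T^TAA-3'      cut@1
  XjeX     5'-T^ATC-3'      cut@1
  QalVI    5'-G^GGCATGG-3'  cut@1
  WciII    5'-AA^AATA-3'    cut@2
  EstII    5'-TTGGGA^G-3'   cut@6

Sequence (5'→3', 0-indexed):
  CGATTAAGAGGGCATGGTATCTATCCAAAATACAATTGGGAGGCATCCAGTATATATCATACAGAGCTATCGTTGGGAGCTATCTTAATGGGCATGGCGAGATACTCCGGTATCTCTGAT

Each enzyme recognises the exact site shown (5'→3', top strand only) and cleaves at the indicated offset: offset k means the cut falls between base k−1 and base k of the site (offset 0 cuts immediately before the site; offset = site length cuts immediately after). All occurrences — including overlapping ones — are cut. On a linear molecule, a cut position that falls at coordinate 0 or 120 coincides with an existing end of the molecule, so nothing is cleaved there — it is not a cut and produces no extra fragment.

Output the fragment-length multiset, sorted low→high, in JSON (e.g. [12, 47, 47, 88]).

[3,4,4,4,5,6,6,8,9,10,13,13,14,21]

Site scan:
  YnoI (TTAA, off=1): starts [3, 84] → cuts [4, 85]
  XjeX (TATC, off=1): starts [17, 21, 54, 67, 80, 110] → cuts [18, 22, 55, 68, 81, 111]
  QalVI (GGGCATGG, off=1): starts [9, 89] → cuts [10, 90]
  WciII (AAAATA, off=2): starts [26] → cuts [28]
  EstII (TTGGGAG, off=6): starts [35, 72] → cuts [41, 78]

All cut coordinates (distinct, sorted): [4, 10, 18, 22, 28, 41, 55, 68, 78, 81, 85, 90, 111]

Fragment lengths:
  [0,4): 4 bp
  [4,10): 6 bp
  [10,18): 8 bp
  [18,22): 4 bp
  [22,28): 6 bp
  [28,41): 13 bp
  [41,55): 14 bp
  [55,68): 13 bp
  [68,78): 10 bp
  [78,81): 3 bp
  [81,85): 4 bp
  [85,90): 5 bp
  [90,111): 21 bp
  [111,120): 9 bp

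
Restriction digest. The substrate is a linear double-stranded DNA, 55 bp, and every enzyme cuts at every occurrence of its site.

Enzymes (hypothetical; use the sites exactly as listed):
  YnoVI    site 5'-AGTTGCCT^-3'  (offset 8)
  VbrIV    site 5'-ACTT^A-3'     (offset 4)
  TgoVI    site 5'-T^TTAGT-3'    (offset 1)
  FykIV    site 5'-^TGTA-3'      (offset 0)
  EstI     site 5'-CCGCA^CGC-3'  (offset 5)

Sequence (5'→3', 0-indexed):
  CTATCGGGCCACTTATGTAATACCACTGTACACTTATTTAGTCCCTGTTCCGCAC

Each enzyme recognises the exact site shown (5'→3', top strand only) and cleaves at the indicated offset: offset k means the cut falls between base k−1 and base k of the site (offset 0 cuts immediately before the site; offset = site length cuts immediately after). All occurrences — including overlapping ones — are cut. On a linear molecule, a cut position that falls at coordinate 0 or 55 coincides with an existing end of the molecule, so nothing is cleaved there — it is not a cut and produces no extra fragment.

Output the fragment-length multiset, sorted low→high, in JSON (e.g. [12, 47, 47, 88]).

Per-enzyme occurrences:
  YnoVI (AGTTGCCT, off=8): no sites
  VbrIV ACTTA/4: at [10, 31] ⇒ [14, 35]
  TgoVI TTTAGT/1: at [36] ⇒ [37]
  FykIV TGTA/0: at [15, 26] ⇒ [15, 26]
  EstI (CCGCACGC, off=5): no sites

Pooled cuts: [14, 15, 26, 35, 37]

Fragment lengths:
  [0,14): 14 bp
  [14,15): 1 bp
  [15,26): 11 bp
  [26,35): 9 bp
  [35,37): 2 bp
  [37,55): 18 bp

[1,2,9,11,14,18]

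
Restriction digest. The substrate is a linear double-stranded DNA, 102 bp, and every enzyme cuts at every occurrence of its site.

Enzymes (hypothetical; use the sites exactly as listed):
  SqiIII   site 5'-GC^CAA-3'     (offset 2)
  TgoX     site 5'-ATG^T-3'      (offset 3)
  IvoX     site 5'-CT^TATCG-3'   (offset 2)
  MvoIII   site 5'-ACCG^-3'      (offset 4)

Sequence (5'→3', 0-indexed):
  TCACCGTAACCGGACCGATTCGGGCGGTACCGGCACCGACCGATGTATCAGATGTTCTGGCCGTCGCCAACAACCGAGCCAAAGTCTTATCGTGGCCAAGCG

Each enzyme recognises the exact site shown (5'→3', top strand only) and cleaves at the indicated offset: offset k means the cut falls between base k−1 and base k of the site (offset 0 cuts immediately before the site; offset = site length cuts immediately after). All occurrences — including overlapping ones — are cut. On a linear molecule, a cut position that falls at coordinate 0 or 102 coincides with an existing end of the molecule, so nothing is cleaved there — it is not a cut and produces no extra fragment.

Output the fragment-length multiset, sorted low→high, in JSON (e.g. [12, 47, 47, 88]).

[3,3,4,5,6,6,6,6,8,9,9,9,13,15]

Scan for sites:
  SqiIII GCCAA/2: at [65, 77, 94] ⇒ [67, 79, 96]
  TgoX ATGT/3: at [42, 51] ⇒ [45, 54]
  IvoX CTTATCG/2: at [85] ⇒ [87]
  MvoIII ACCG/4: at [2, 8, 13, 28, 34, 38, 72] ⇒ [6, 12, 17, 32, 38, 42, 76]

Pooled cuts: [6, 12, 17, 32, 38, 42, 45, 54, 67, 76, 79, 87, 96]

Fragments:
  [0,6): 6 bp
  [6,12): 6 bp
  [12,17): 5 bp
  [17,32): 15 bp
  [32,38): 6 bp
  [38,42): 4 bp
  [42,45): 3 bp
  [45,54): 9 bp
  [54,67): 13 bp
  [67,76): 9 bp
  [76,79): 3 bp
  [79,87): 8 bp
  [87,96): 9 bp
  [96,102): 6 bp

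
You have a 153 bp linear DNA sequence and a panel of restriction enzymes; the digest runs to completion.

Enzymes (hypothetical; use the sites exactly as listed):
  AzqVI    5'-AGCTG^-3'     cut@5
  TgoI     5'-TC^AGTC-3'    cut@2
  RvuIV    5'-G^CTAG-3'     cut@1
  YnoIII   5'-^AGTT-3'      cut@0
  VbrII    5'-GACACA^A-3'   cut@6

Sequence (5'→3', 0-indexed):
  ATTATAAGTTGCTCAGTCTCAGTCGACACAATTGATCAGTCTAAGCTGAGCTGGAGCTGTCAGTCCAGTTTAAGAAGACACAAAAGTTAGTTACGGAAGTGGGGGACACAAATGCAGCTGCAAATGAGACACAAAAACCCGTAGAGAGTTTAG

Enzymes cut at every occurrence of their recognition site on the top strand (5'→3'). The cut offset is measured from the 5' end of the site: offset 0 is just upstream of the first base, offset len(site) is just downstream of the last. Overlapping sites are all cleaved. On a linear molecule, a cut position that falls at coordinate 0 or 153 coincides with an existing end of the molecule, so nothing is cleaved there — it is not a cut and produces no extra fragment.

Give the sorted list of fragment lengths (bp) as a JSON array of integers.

[2,2,4,5,5,6,6,6,7,7,8,10,10,11,13,13,16,22]

Per-enzyme occurrences:
  AzqVI (AGCTG, off=5): starts [43, 48, 54, 115] → cuts [48, 53, 59, 120]
  TgoI (TCAGTC, off=2): starts [12, 18, 35, 59] → cuts [14, 20, 37, 61]
  RvuIV (GCTAG, off=1): no sites
  YnoIII (AGTT, off=0): starts [6, 66, 84, 88, 146] → cuts [6, 66, 84, 88, 146]
  VbrII (GACACAA, off=6): starts [24, 76, 104, 127] → cuts [30, 82, 110, 133]

Pooled cuts: [6, 14, 20, 30, 37, 48, 53, 59, 61, 66, 82, 84, 88, 110, 120, 133, 146]

Fragments:
  [0,6): 6 bp
  [6,14): 8 bp
  [14,20): 6 bp
  [20,30): 10 bp
  [30,37): 7 bp
  [37,48): 11 bp
  [48,53): 5 bp
  [53,59): 6 bp
  [59,61): 2 bp
  [61,66): 5 bp
  [66,82): 16 bp
  [82,84): 2 bp
  [84,88): 4 bp
  [88,110): 22 bp
  [110,120): 10 bp
  [120,133): 13 bp
  [133,146): 13 bp
  [146,153): 7 bp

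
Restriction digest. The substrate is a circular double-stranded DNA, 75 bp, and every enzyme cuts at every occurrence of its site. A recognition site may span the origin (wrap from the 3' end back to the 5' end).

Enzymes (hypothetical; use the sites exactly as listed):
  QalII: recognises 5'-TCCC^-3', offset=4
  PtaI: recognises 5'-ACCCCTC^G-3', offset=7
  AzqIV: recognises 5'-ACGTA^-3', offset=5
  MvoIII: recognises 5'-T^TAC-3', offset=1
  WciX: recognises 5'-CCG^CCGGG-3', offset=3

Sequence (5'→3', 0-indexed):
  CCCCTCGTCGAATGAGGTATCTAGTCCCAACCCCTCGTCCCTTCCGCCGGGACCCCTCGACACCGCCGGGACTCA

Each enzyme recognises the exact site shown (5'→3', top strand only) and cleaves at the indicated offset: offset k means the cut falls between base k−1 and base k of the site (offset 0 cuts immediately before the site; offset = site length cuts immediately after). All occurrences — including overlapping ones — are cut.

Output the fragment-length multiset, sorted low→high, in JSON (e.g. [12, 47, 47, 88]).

Site scan:
  QalII TCCC/4: at [24, 37] ⇒ [28, 41]
  PtaI ACCCCTCG/7: at [29, 51, 74] ⇒ [6, 36, 58]
  AzqIV (ACGTA, off=5): no sites
  MvoIII (TTAC, off=1): no sites
  WciX CCGCCGGG/3: at [43, 62] ⇒ [46, 65]

Pooled cuts: [6, 28, 36, 41, 46, 58, 65]

Fragment lengths:
  6→28: 22 bp
  28→36: 8 bp
  36→41: 5 bp
  41→46: 5 bp
  46→58: 12 bp
  58→65: 7 bp
  65→6 (wrap): 75-65+6 = 16 bp

[5,5,7,8,12,16,22]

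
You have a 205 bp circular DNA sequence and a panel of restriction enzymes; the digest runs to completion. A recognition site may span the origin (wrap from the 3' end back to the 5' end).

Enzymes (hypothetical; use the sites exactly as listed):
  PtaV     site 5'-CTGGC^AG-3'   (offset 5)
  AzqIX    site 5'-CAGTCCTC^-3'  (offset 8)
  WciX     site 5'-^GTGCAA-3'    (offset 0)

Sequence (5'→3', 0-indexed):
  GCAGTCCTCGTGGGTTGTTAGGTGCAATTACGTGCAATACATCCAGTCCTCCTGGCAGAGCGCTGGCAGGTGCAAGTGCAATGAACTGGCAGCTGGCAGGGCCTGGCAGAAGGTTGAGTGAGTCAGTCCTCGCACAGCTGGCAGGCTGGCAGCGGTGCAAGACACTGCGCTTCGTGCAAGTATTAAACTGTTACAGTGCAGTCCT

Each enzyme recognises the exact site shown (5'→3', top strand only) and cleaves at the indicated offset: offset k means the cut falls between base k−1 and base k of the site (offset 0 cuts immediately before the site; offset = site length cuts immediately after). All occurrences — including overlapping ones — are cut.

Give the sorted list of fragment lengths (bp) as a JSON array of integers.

Per-enzyme occurrences:
  PtaV (CTGGCAG, off=5): starts [51, 62, 85, 92, 102, 137, 145] → cuts [56, 67, 90, 97, 107, 142, 150]
  AzqIX (CAGTCCTC, off=8): starts [1, 43, 123] → cuts [9, 51, 131]
  WciX (GTGCAA, off=0): starts [21, 31, 69, 75, 154, 173] → cuts [21, 31, 69, 75, 154, 173]

All cut coordinates (distinct, sorted): [9, 21, 31, 51, 56, 67, 69, 75, 90, 97, 107, 131, 142, 150, 154, 173]

Fragments:
  9→21: 12 bp
  21→31: 10 bp
  31→51: 20 bp
  51→56: 5 bp
  56→67: 11 bp
  67→69: 2 bp
  69→75: 6 bp
  75→90: 15 bp
  90→97: 7 bp
  97→107: 10 bp
  107→131: 24 bp
  131→142: 11 bp
  142→150: 8 bp
  150→154: 4 bp
  154→173: 19 bp
  173→9 (wrap): 205-173+9 = 41 bp

[2,4,5,6,7,8,10,10,11,11,12,15,19,20,24,41]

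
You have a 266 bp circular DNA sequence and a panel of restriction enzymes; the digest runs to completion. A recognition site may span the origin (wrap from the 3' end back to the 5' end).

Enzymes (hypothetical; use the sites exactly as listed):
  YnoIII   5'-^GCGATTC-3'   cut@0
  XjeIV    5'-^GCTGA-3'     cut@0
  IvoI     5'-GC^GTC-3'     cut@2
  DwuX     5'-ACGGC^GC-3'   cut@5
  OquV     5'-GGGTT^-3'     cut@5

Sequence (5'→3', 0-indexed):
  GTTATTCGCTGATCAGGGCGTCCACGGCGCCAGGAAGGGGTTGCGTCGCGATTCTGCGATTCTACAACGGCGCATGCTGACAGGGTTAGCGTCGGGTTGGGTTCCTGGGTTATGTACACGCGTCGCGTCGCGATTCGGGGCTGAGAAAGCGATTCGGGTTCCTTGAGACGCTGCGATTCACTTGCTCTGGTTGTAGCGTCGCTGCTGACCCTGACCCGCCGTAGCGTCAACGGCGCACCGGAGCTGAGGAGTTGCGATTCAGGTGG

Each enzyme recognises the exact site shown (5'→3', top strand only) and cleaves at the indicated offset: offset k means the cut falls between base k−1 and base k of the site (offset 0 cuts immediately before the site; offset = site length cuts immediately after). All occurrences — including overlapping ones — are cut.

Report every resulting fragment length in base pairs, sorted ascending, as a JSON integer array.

[2,3,3,3,4,4,5,5,6,8,8,8,8,9,9,9,10,10,11,12,12,12,12,14,16,16,22,25]

Per-enzyme occurrences:
  YnoIII GCGATTC/0: at [47, 55, 129, 148, 172, 253] ⇒ [47, 55, 129, 148, 172, 253]
  XjeIV GCTGA/0: at [7, 75, 139, 203, 242] ⇒ [7, 75, 139, 203, 242]
  IvoI GCGTC/2: at [17, 42, 88, 119, 124, 195, 223] ⇒ [19, 44, 90, 121, 126, 197, 225]
  DwuX ACGGCGC/5: at [23, 66, 229] ⇒ [28, 71, 234]
  OquV GGGTT/5: at [37, 82, 93, 98, 106, 155, 264] ⇒ [3, 42, 87, 98, 103, 111, 160]

All cut coordinates (distinct, sorted): [3, 7, 19, 28, 42, 44, 47, 55, 71, 75, 87, 90, 98, 103, 111, 121, 126, 129, 139, 148, 160, 172, 197, 203, 225, 234, 242, 253]

Fragments:
  3→7: 4 bp
  7→19: 12 bp
  19→28: 9 bp
  28→42: 14 bp
  42→44: 2 bp
  44→47: 3 bp
  47→55: 8 bp
  55→71: 16 bp
  71→75: 4 bp
  75→87: 12 bp
  87→90: 3 bp
  90→98: 8 bp
  98→103: 5 bp
  103→111: 8 bp
  111→121: 10 bp
  121→126: 5 bp
  126→129: 3 bp
  129→139: 10 bp
  139→148: 9 bp
  148→160: 12 bp
  160→172: 12 bp
  172→197: 25 bp
  197→203: 6 bp
  203→225: 22 bp
  225→234: 9 bp
  234→242: 8 bp
  242→253: 11 bp
  253→3 (wrap): 266-253+3 = 16 bp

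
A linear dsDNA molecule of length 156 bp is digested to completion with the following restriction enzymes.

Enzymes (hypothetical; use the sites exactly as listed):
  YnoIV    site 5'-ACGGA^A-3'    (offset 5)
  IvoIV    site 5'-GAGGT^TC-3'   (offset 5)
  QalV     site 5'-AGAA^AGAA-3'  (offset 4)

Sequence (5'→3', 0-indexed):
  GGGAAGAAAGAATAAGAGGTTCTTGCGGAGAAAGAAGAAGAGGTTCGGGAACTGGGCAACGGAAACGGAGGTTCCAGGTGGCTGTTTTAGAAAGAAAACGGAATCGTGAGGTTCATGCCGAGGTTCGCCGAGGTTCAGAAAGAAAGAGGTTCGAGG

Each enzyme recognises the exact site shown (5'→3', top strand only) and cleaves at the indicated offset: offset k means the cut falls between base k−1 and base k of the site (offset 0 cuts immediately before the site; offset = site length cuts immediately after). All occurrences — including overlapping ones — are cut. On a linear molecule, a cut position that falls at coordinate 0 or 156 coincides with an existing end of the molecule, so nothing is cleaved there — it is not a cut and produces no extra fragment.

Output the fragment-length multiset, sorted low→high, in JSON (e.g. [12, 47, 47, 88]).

Per-enzyme occurrences:
  YnoIV ACGGAA/5: at [58, 97] ⇒ [63, 102]
  IvoIV GAGGTTC/5: at [15, 39, 67, 107, 119, 129, 145] ⇒ [20, 44, 72, 112, 124, 134, 150]
  QalV AGAAAGAA/4: at [4, 28, 88, 136] ⇒ [8, 32, 92, 140]

All cut coordinates (distinct, sorted): [8, 20, 32, 44, 63, 72, 92, 102, 112, 124, 134, 140, 150]

Fragment lengths:
  [0,8): 8 bp
  [8,20): 12 bp
  [20,32): 12 bp
  [32,44): 12 bp
  [44,63): 19 bp
  [63,72): 9 bp
  [72,92): 20 bp
  [92,102): 10 bp
  [102,112): 10 bp
  [112,124): 12 bp
  [124,134): 10 bp
  [134,140): 6 bp
  [140,150): 10 bp
  [150,156): 6 bp

[6,6,8,9,10,10,10,10,12,12,12,12,19,20]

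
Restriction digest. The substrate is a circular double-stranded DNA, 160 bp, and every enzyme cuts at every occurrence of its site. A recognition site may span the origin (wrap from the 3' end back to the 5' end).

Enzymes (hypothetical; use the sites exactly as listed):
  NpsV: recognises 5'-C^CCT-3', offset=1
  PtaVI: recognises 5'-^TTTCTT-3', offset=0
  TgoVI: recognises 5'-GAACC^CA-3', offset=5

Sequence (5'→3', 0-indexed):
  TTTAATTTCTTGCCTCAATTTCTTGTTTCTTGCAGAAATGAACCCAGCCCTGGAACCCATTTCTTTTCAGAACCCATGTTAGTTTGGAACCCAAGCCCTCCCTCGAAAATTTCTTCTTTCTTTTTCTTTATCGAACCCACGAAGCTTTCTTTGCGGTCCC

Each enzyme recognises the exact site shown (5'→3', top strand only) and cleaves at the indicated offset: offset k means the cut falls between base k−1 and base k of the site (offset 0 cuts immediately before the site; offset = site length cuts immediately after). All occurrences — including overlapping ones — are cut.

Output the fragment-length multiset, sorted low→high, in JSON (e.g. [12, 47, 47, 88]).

[2,4,4,5,6,7,7,7,8,9,9,13,13,15,15,17,19]

Scan for sites:
  NpsV (CCCT, off=1): starts [47, 95, 99, 157] → cuts [48, 96, 100, 158]
  PtaVI (TTTCTT, off=0): starts [5, 18, 25, 59, 109, 116, 122, 145] → cuts [5, 18, 25, 59, 109, 116, 122, 145]
  TgoVI (GAACCCA, off=5): starts [39, 52, 69, 86, 132] → cuts [44, 57, 74, 91, 137]

All cut coordinates (distinct, sorted): [5, 18, 25, 44, 48, 57, 59, 74, 91, 96, 100, 109, 116, 122, 137, 145, 158]

Fragments:
  5→18: 13 bp
  18→25: 7 bp
  25→44: 19 bp
  44→48: 4 bp
  48→57: 9 bp
  57→59: 2 bp
  59→74: 15 bp
  74→91: 17 bp
  91→96: 5 bp
  96→100: 4 bp
  100→109: 9 bp
  109→116: 7 bp
  116→122: 6 bp
  122→137: 15 bp
  137→145: 8 bp
  145→158: 13 bp
  158→5 (wrap): 160-158+5 = 7 bp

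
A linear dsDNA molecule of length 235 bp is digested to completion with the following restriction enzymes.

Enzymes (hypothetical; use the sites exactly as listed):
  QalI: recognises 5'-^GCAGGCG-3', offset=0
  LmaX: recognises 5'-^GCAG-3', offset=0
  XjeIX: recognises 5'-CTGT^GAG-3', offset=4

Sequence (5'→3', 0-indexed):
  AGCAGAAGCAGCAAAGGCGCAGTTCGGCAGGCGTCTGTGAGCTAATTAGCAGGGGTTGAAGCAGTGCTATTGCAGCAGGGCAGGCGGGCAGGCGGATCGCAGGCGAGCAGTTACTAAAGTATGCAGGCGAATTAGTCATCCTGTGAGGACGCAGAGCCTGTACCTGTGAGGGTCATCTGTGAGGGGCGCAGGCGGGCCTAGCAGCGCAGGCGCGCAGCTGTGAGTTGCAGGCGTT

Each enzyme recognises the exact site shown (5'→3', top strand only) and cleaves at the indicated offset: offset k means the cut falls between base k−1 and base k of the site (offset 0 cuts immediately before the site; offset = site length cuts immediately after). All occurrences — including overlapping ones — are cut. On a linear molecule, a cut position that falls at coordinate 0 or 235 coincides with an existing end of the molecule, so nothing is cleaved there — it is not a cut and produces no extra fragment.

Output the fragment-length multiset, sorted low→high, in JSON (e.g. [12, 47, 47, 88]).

[1,3,5,5,5,6,6,7,8,8,8,8,8,9,10,11,11,11,12,12,13,13,16,17,22]

Per-enzyme occurrences:
  QalI GCAGGCG/0: at [26, 79, 87, 98, 122, 187, 205, 226] ⇒ [26, 79, 87, 98, 122, 187, 205, 226]
  LmaX GCAG/0: at [1, 7, 18, 26, 48, 60, 71, 74, 79, 87, 98, 106, 122, 150, 187, 200, 205, 213, 226] ⇒ [1, 7, 18, 26, 48, 60, 71, 74, 79, 87, 98, 106, 122, 150, 187, 200, 205, 213, 226]
  XjeIX CTGTGAG/4: at [34, 140, 163, 176, 217] ⇒ [38, 144, 167, 180, 221]

All cut coordinates (distinct, sorted): [1, 7, 18, 26, 38, 48, 60, 71, 74, 79, 87, 98, 106, 122, 144, 150, 167, 180, 187, 200, 205, 213, 221, 226]

Fragments:
  [0,1): 1 bp
  [1,7): 6 bp
  [7,18): 11 bp
  [18,26): 8 bp
  [26,38): 12 bp
  [38,48): 10 bp
  [48,60): 12 bp
  [60,71): 11 bp
  [71,74): 3 bp
  [74,79): 5 bp
  [79,87): 8 bp
  [87,98): 11 bp
  [98,106): 8 bp
  [106,122): 16 bp
  [122,144): 22 bp
  [144,150): 6 bp
  [150,167): 17 bp
  [167,180): 13 bp
  [180,187): 7 bp
  [187,200): 13 bp
  [200,205): 5 bp
  [205,213): 8 bp
  [213,221): 8 bp
  [221,226): 5 bp
  [226,235): 9 bp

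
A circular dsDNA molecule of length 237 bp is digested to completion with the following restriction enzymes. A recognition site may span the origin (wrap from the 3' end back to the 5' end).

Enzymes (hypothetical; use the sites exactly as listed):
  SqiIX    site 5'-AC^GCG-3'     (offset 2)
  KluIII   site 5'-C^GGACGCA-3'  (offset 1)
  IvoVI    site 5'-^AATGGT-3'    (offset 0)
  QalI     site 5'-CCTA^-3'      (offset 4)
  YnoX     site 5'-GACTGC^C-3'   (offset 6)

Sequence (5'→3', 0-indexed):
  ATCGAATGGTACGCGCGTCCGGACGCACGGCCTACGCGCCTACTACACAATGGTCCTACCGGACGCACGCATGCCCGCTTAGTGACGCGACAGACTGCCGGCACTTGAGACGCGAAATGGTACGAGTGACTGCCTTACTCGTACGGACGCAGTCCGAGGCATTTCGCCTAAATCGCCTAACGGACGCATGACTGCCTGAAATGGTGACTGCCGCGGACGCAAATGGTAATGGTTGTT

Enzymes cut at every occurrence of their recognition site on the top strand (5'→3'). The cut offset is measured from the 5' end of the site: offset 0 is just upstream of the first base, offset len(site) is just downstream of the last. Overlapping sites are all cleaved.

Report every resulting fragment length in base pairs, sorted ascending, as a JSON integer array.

[1,2,2,3,4,4,6,6,7,7,8,8,9,10,11,12,12,13,14,14,14,18,26,26]

Site scan:
  SqiIX ACGCG/2: at [10, 33, 84, 109] ⇒ [12, 35, 86, 111]
  KluIII CGGACGCA/1: at [19, 59, 143, 180, 213] ⇒ [20, 60, 144, 181, 214]
  IvoVI AATGGT/0: at [4, 48, 115, 199, 221, 227] ⇒ [4, 48, 115, 199, 221, 227]
  QalI CCTA/4: at [30, 38, 54, 166, 175] ⇒ [34, 42, 58, 170, 179]
  YnoX GACTGCC/6: at [92, 127, 189, 205] ⇒ [98, 133, 195, 211]

Pooled cuts: [4, 12, 20, 34, 35, 42, 48, 58, 60, 86, 98, 111, 115, 133, 144, 170, 179, 181, 195, 199, 211, 214, 221, 227]

Fragment lengths:
  4→12: 8 bp
  12→20: 8 bp
  20→34: 14 bp
  34→35: 1 bp
  35→42: 7 bp
  42→48: 6 bp
  48→58: 10 bp
  58→60: 2 bp
  60→86: 26 bp
  86→98: 12 bp
  98→111: 13 bp
  111→115: 4 bp
  115→133: 18 bp
  133→144: 11 bp
  144→170: 26 bp
  170→179: 9 bp
  179→181: 2 bp
  181→195: 14 bp
  195→199: 4 bp
  199→211: 12 bp
  211→214: 3 bp
  214→221: 7 bp
  221→227: 6 bp
  227→4 (wrap): 237-227+4 = 14 bp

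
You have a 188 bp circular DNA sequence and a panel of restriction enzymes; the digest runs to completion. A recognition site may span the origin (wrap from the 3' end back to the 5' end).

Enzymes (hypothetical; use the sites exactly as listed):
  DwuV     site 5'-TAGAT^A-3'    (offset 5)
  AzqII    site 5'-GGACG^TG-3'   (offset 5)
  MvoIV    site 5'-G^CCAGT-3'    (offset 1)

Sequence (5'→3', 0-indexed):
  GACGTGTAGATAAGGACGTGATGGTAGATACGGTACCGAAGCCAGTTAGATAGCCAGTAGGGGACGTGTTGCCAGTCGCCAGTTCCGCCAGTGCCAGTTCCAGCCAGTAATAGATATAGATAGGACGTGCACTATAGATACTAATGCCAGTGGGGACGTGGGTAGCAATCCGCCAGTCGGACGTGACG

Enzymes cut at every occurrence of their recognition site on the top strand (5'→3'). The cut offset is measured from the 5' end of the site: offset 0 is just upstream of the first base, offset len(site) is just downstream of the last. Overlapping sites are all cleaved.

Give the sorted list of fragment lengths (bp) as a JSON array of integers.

Scan for sites:
  DwuV TAGATA/5: at [6, 24, 46, 110, 116, 134] ⇒ [11, 29, 51, 115, 121, 139]
  AzqII GGACGTG/5: at [13, 61, 122, 153, 178, 187] ⇒ [4, 18, 66, 127, 158, 183]
  MvoIV GCCAGT/1: at [40, 52, 70, 77, 86, 92, 102, 145, 171] ⇒ [41, 53, 71, 78, 87, 93, 103, 146, 172]

All cut coordinates (distinct, sorted): [4, 11, 18, 29, 41, 51, 53, 66, 71, 78, 87, 93, 103, 115, 121, 127, 139, 146, 158, 172, 183]

Fragments:
  4→11: 7 bp
  11→18: 7 bp
  18→29: 11 bp
  29→41: 12 bp
  41→51: 10 bp
  51→53: 2 bp
  53→66: 13 bp
  66→71: 5 bp
  71→78: 7 bp
  78→87: 9 bp
  87→93: 6 bp
  93→103: 10 bp
  103→115: 12 bp
  115→121: 6 bp
  121→127: 6 bp
  127→139: 12 bp
  139→146: 7 bp
  146→158: 12 bp
  158→172: 14 bp
  172→183: 11 bp
  183→4 (wrap): 188-183+4 = 9 bp

[2,5,6,6,6,7,7,7,7,9,9,10,10,11,11,12,12,12,12,13,14]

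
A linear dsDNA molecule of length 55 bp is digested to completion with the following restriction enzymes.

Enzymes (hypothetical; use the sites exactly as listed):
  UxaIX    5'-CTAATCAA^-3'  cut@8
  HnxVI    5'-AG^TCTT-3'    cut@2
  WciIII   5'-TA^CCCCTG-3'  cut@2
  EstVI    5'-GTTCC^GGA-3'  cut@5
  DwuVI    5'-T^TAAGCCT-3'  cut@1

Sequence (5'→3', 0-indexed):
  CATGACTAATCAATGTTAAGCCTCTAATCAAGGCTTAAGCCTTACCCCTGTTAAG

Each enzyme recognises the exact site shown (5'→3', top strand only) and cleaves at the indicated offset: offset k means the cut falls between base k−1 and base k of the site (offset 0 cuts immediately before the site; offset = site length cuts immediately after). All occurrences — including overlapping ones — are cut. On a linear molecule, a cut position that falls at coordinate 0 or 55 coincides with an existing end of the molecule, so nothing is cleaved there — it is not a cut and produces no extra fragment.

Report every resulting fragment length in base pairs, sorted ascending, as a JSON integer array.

[3,4,9,11,13,15]

Site scan:
  UxaIX (CTAATCAA, off=8): starts [5, 23] → cuts [13, 31]
  HnxVI (AGTCTT, off=2): no sites
  WciIII (TACCCCTG, off=2): starts [42] → cuts [44]
  EstVI (GTTCCGGA, off=5): no sites
  DwuVI (TTAAGCCT, off=1): starts [15, 34] → cuts [16, 35]

All cut coordinates (distinct, sorted): [13, 16, 31, 35, 44]

Fragments:
  [0,13): 13 bp
  [13,16): 3 bp
  [16,31): 15 bp
  [31,35): 4 bp
  [35,44): 9 bp
  [44,55): 11 bp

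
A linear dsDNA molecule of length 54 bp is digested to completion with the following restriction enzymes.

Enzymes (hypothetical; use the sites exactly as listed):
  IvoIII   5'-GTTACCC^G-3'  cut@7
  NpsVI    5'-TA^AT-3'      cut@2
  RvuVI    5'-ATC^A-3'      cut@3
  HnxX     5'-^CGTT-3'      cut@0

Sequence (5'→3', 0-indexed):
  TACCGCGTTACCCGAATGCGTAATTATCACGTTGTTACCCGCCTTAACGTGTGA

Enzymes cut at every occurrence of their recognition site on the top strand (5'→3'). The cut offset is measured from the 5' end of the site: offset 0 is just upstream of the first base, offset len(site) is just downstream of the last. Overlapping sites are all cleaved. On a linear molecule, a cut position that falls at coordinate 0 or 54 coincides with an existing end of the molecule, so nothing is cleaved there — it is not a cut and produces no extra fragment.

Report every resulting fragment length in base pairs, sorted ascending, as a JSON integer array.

[1,5,6,8,9,11,14]

Scan for sites:
  IvoIII (GTTACCCG, off=7): starts [6, 33] → cuts [13, 40]
  NpsVI (TAAT, off=2): starts [20] → cuts [22]
  RvuVI (ATCA, off=3): starts [25] → cuts [28]
  HnxX (CGTT, off=0): starts [5, 29] → cuts [5, 29]

All cut coordinates (distinct, sorted): [5, 13, 22, 28, 29, 40]

Fragments:
  [0,5): 5 bp
  [5,13): 8 bp
  [13,22): 9 bp
  [22,28): 6 bp
  [28,29): 1 bp
  [29,40): 11 bp
  [40,54): 14 bp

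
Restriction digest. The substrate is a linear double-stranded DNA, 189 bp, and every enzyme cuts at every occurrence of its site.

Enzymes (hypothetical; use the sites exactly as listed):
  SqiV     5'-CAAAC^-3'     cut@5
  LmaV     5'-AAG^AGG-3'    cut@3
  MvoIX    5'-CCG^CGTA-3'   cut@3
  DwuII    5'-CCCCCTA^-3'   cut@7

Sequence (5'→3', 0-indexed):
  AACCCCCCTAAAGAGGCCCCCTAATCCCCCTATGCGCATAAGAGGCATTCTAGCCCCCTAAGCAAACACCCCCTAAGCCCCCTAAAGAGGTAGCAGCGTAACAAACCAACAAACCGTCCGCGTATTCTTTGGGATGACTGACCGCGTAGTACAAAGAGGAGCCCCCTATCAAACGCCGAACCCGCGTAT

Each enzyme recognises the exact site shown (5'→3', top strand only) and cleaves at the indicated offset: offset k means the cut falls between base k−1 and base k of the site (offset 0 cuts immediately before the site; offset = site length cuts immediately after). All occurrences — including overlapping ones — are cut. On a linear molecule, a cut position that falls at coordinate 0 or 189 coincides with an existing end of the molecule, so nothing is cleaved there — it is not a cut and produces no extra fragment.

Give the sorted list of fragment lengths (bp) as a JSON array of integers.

[3,3,5,6,6,7,8,8,9,9,10,10,10,10,12,12,18,19,24]

Per-enzyme occurrences:
  SqiV CAAAC/5: at [62, 101, 109, 169] ⇒ [67, 106, 114, 174]
  LmaV AAGAGG/3: at [10, 39, 84, 153] ⇒ [13, 42, 87, 156]
  MvoIX CCGCGTA/3: at [117, 141, 181] ⇒ [120, 144, 184]
  DwuII CCCCCTA/7: at [3, 16, 25, 53, 68, 77, 161] ⇒ [10, 23, 32, 60, 75, 84, 168]

Pooled cuts: [10, 13, 23, 32, 42, 60, 67, 75, 84, 87, 106, 114, 120, 144, 156, 168, 174, 184]

Fragment lengths:
  [0,10): 10 bp
  [10,13): 3 bp
  [13,23): 10 bp
  [23,32): 9 bp
  [32,42): 10 bp
  [42,60): 18 bp
  [60,67): 7 bp
  [67,75): 8 bp
  [75,84): 9 bp
  [84,87): 3 bp
  [87,106): 19 bp
  [106,114): 8 bp
  [114,120): 6 bp
  [120,144): 24 bp
  [144,156): 12 bp
  [156,168): 12 bp
  [168,174): 6 bp
  [174,184): 10 bp
  [184,189): 5 bp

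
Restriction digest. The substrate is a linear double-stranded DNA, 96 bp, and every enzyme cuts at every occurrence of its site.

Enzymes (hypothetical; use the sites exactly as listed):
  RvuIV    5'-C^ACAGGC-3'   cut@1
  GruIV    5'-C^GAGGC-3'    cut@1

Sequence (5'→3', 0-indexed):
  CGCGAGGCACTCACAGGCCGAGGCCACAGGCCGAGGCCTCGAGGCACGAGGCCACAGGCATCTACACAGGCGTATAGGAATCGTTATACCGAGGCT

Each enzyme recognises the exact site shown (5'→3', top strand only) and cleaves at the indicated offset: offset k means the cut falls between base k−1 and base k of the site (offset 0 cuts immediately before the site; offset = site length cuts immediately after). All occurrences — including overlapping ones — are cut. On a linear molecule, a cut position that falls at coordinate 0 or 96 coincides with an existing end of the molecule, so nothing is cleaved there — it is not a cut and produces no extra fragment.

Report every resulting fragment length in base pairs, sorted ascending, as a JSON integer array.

[3,6,6,6,7,7,7,8,9,12,25]

Per-enzyme occurrences:
  RvuIV (CACAGGC, off=1): starts [11, 24, 52, 64] → cuts [12, 25, 53, 65]
  GruIV (CGAGGC, off=1): starts [2, 18, 31, 39, 46, 89] → cuts [3, 19, 32, 40, 47, 90]

All cut coordinates (distinct, sorted): [3, 12, 19, 25, 32, 40, 47, 53, 65, 90]

Fragments:
  [0,3): 3 bp
  [3,12): 9 bp
  [12,19): 7 bp
  [19,25): 6 bp
  [25,32): 7 bp
  [32,40): 8 bp
  [40,47): 7 bp
  [47,53): 6 bp
  [53,65): 12 bp
  [65,90): 25 bp
  [90,96): 6 bp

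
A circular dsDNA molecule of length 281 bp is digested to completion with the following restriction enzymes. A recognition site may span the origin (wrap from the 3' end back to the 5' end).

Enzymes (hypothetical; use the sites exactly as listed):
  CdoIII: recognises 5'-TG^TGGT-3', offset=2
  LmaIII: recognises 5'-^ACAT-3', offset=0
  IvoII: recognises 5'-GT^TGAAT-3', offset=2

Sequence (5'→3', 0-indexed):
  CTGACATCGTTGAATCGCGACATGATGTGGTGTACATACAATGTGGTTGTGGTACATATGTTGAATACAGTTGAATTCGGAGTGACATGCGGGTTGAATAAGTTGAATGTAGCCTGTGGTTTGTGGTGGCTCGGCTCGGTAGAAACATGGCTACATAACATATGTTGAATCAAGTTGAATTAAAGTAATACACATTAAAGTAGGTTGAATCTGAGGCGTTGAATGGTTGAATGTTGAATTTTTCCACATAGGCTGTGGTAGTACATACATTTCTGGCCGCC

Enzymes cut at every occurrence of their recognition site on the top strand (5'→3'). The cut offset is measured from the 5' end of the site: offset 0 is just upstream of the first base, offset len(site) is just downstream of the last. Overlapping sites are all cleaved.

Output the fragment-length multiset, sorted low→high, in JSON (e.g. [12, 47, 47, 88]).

Per-enzyme occurrences:
  CdoIII (TGTGGT, off=2): starts [25, 41, 47, 114, 121, 253] → cuts [27, 43, 49, 116, 123, 255]
  LmaIII (ACAT, off=0): starts [3, 19, 33, 53, 84, 144, 152, 157, 191, 245, 262, 266] → cuts [3, 19, 33, 53, 84, 144, 152, 157, 191, 245, 262, 266]
  IvoII (GTTGAAT, off=2): starts [8, 59, 69, 92, 101, 163, 173, 203, 217, 225, 232] → cuts [10, 61, 71, 94, 103, 165, 175, 205, 219, 227, 234]

Pooled cuts: [3, 10, 19, 27, 33, 43, 49, 53, 61, 71, 84, 94, 103, 116, 123, 144, 152, 157, 165, 175, 191, 205, 219, 227, 234, 245, 255, 262, 266]

Fragment lengths:
  3→10: 7 bp
  10→19: 9 bp
  19→27: 8 bp
  27→33: 6 bp
  33→43: 10 bp
  43→49: 6 bp
  49→53: 4 bp
  53→61: 8 bp
  61→71: 10 bp
  71→84: 13 bp
  84→94: 10 bp
  94→103: 9 bp
  103→116: 13 bp
  116→123: 7 bp
  123→144: 21 bp
  144→152: 8 bp
  152→157: 5 bp
  157→165: 8 bp
  165→175: 10 bp
  175→191: 16 bp
  191→205: 14 bp
  205→219: 14 bp
  219→227: 8 bp
  227→234: 7 bp
  234→245: 11 bp
  245→255: 10 bp
  255→262: 7 bp
  262→266: 4 bp
  266→3 (wrap): 281-266+3 = 18 bp

[4,4,5,6,6,7,7,7,7,8,8,8,8,8,9,9,10,10,10,10,10,11,13,13,14,14,16,18,21]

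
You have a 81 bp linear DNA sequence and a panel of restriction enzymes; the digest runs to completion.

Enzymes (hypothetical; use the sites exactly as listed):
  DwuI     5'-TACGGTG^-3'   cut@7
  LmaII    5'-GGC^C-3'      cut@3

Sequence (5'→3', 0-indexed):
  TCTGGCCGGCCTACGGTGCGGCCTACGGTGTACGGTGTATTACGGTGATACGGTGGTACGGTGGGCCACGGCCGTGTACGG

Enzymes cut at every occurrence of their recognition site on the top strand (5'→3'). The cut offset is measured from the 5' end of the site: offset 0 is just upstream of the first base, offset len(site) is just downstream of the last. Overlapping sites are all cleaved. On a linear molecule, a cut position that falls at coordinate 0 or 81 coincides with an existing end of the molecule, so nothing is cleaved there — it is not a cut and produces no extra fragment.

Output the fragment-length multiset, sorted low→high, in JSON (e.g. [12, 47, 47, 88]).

Site scan:
  DwuI (TACGGTG, off=7): starts [11, 23, 30, 40, 48, 56] → cuts [18, 30, 37, 47, 55, 63]
  LmaII (GGCC, off=3): starts [3, 7, 19, 63, 69] → cuts [6, 10, 22, 66, 72]

Pooled cuts: [6, 10, 18, 22, 30, 37, 47, 55, 63, 66, 72]

Fragment lengths:
  [0,6): 6 bp
  [6,10): 4 bp
  [10,18): 8 bp
  [18,22): 4 bp
  [22,30): 8 bp
  [30,37): 7 bp
  [37,47): 10 bp
  [47,55): 8 bp
  [55,63): 8 bp
  [63,66): 3 bp
  [66,72): 6 bp
  [72,81): 9 bp

[3,4,4,6,6,7,8,8,8,8,9,10]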